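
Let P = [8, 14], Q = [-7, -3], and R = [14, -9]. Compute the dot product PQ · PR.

301

PQ = Q − P = (-15, -17)
PR = R − P = (6, -23)
PQ · PR = (-15)·6 + (-17)·(-23) = -90 + 391 = 301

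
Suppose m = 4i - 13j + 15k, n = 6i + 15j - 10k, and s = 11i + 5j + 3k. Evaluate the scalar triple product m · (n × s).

19

n × s:
i: 15·3 - (-10)·5 = 45 - (-50) = 95
j: (-10)·11 - 6·3 = -110 - 18 = -128
k: 6·5 - 15·11 = 30 - 165 = -135
n × s = (95, -128, -135)
m · (n × s) = 4·95 + (-13)·(-128) + 15·(-135) = 380 + 1664 - 2025 = 19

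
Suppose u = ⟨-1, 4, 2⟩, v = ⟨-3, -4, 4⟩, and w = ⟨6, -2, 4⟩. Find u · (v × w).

212

v × w:
i: (-4)·4 - 4·(-2) = -16 - (-8) = -8
j: 4·6 - (-3)·4 = 24 - (-12) = 36
k: (-3)·(-2) - (-4)·6 = 6 - (-24) = 30
v × w = (-8, 36, 30)
u · (v × w) = (-1)·(-8) + 4·36 + 2·30 = 8 + 144 + 60 = 212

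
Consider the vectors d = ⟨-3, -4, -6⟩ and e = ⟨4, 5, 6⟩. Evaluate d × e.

i: (-4)·6 - (-6)·5 = -24 - (-30) = 6
j: (-6)·4 - (-3)·6 = -24 - (-18) = -6
k: (-3)·5 - (-4)·4 = -15 - (-16) = 1
d × e = (6, -6, 1)

(6, -6, 1)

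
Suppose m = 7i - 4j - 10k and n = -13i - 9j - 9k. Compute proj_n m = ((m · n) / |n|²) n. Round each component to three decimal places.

(-1.375, -0.952, -0.952)

m · n = 7·(-13) + (-4)·(-9) + (-10)·(-9) = -91 + 36 + 90 = 35
|n|² = 169 + 81 + 81 = 331
proj_n m = (35/331) · (-13, -9, -9) ≈ (-1.375, -0.952, -0.952)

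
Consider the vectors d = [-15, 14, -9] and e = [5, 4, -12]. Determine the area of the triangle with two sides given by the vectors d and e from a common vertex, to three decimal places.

i: 14·(-12) - (-9)·4 = -168 - (-36) = -132
j: (-9)·5 - (-15)·(-12) = -45 - 180 = -225
k: (-15)·4 - 14·5 = -60 - 70 = -130
d × e = (-132, -225, -130)
|d × e| = √((-132)² + (-225)² + (-130)²) = √84949 ≈ 291.4601
area = ½ · 291.4601 ≈ 145.730

145.730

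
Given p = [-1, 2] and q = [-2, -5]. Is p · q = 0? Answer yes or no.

no

p · q = (-1)·(-2) + 2·(-5) = 2 - 10 = -8
Nonzero, so the vectors are not orthogonal.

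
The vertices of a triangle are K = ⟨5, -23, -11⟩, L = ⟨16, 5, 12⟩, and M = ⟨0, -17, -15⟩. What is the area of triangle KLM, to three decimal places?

KL = (11, 28, 23),  KM = (-5, 6, -4)
i: 28·(-4) - 23·6 = -112 - 138 = -250
j: 23·(-5) - 11·(-4) = -115 - (-44) = -71
k: 11·6 - 28·(-5) = 66 - (-140) = 206
KL × KM = (-250, -71, 206)
|KL × KM| = √109977 ≈ 331.6278
area = ½ · 331.6278 ≈ 165.814

165.814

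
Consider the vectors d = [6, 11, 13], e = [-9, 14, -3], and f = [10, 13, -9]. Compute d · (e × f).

-5084

e × f:
i: 14·(-9) - (-3)·13 = -126 - (-39) = -87
j: (-3)·10 - (-9)·(-9) = -30 - 81 = -111
k: (-9)·13 - 14·10 = -117 - 140 = -257
e × f = (-87, -111, -257)
d · (e × f) = 6·(-87) + 11·(-111) + 13·(-257) = -522 - 1221 - 3341 = -5084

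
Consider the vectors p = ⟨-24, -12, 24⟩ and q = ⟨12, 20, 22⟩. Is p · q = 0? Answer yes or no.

p · q = (-24)·12 + (-12)·20 + 24·22 = -288 - 240 + 528 = 0
Zero, so the vectors are orthogonal.

yes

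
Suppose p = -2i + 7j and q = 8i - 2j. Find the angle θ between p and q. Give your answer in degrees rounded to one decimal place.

120.0

p · q = (-2)·8 + 7·(-2) = -16 - 14 = -30
|p|² = 4 + 49 = 53,  |p| = √53 ≈ 7.280110
|q|² = 64 + 4 = 68,  |q| = √68 ≈ 8.246211
cos θ = -30 / (7.280110 · 8.246211) ≈ -0.49972
θ = arccos(-0.49972) ≈ 120.0°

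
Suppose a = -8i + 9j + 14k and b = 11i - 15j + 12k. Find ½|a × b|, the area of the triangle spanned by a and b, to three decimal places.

i: 9·12 - 14·(-15) = 108 - (-210) = 318
j: 14·11 - (-8)·12 = 154 - (-96) = 250
k: (-8)·(-15) - 9·11 = 120 - 99 = 21
a × b = (318, 250, 21)
|a × b| = √(318² + 250² + 21²) = √164065 ≈ 405.0494
area = ½ · 405.0494 ≈ 202.525

202.525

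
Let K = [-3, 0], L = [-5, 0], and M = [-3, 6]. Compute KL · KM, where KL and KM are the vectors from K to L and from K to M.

0

KL = L − K = (-2, 0)
KM = M − K = (0, 6)
KL · KM = (-2)·0 + 0·6 = 0 + 0 = 0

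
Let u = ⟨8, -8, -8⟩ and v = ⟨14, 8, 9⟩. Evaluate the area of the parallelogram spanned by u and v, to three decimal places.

254.747

i: (-8)·9 - (-8)·8 = -72 - (-64) = -8
j: (-8)·14 - 8·9 = -112 - 72 = -184
k: 8·8 - (-8)·14 = 64 - (-112) = 176
u × v = (-8, -184, 176)
|u × v| = √((-8)² + (-184)² + 176²) = √64896 ≈ 254.7469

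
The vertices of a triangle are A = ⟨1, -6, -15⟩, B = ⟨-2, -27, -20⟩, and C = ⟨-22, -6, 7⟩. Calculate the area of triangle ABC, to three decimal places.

346.228

AB = (-3, -21, -5),  AC = (-23, 0, 22)
i: (-21)·22 - (-5)·0 = -462 - 0 = -462
j: (-5)·(-23) - (-3)·22 = 115 - (-66) = 181
k: (-3)·0 - (-21)·(-23) = 0 - 483 = -483
AB × AC = (-462, 181, -483)
|AB × AC| = √479494 ≈ 692.4551
area = ½ · 692.4551 ≈ 346.228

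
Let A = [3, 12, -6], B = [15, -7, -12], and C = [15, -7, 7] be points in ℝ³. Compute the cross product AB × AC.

(-361, -228, 0)

AB = (12, -19, -6)
AC = (12, -19, 13)
i: (-19)·13 - (-6)·(-19) = -247 - 114 = -361
j: (-6)·12 - 12·13 = -72 - 156 = -228
k: 12·(-19) - (-19)·12 = -228 - (-228) = 0
AB × AC = (-361, -228, 0)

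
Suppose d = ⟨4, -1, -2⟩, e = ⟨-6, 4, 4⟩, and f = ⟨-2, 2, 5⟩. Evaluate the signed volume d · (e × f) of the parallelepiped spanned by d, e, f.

34

e × f:
i: 4·5 - 4·2 = 20 - 8 = 12
j: 4·(-2) - (-6)·5 = -8 - (-30) = 22
k: (-6)·2 - 4·(-2) = -12 - (-8) = -4
e × f = (12, 22, -4)
d · (e × f) = 4·12 + (-1)·22 + (-2)·(-4) = 48 - 22 + 8 = 34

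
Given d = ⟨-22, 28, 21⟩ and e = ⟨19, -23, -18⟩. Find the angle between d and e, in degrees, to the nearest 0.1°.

d · e = (-22)·19 + 28·(-23) + 21·(-18) = -418 - 644 - 378 = -1440
|d|² = 484 + 784 + 441 = 1709,  |d| = √1709 ≈ 41.340053
|e|² = 361 + 529 + 324 = 1214,  |e| = √1214 ≈ 34.842503
cos θ = -1440 / (41.340053 · 34.842503) ≈ -0.99973
θ = arccos(-0.99973) ≈ 178.7°

178.7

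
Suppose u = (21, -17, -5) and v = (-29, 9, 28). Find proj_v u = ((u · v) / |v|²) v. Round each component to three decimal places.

(15.333, -4.758, -14.804)

u · v = 21·(-29) + (-17)·9 + (-5)·28 = -609 - 153 - 140 = -902
|v|² = 841 + 81 + 784 = 1706
proj_v u = (-902/1706) · (-29, 9, 28) ≈ (15.333, -4.758, -14.804)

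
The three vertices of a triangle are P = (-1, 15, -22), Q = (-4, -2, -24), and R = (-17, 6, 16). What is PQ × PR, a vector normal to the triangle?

(-664, 146, -245)

PQ = (-3, -17, -2)
PR = (-16, -9, 38)
i: (-17)·38 - (-2)·(-9) = -646 - 18 = -664
j: (-2)·(-16) - (-3)·38 = 32 - (-114) = 146
k: (-3)·(-9) - (-17)·(-16) = 27 - 272 = -245
PQ × PR = (-664, 146, -245)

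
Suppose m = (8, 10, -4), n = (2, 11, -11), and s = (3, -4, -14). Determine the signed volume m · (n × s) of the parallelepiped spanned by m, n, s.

-1470

n × s:
i: 11·(-14) - (-11)·(-4) = -154 - 44 = -198
j: (-11)·3 - 2·(-14) = -33 - (-28) = -5
k: 2·(-4) - 11·3 = -8 - 33 = -41
n × s = (-198, -5, -41)
m · (n × s) = 8·(-198) + 10·(-5) + (-4)·(-41) = -1584 - 50 + 164 = -1470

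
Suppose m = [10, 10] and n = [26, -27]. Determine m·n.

m · n = 10·26 + 10·(-27) = 260 - 270 = -10

-10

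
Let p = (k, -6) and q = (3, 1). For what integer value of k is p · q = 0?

2

p · q = k·3 + (-6)·1 = -6 + 3k
Set equal to 0: 3k = 6, so k = 2.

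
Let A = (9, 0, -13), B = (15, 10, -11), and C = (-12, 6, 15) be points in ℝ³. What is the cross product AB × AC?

(268, -210, 246)

AB = (6, 10, 2)
AC = (-21, 6, 28)
i: 10·28 - 2·6 = 280 - 12 = 268
j: 2·(-21) - 6·28 = -42 - 168 = -210
k: 6·6 - 10·(-21) = 36 - (-210) = 246
AB × AC = (268, -210, 246)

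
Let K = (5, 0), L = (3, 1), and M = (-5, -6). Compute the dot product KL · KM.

KL = L − K = (-2, 1)
KM = M − K = (-10, -6)
KL · KM = (-2)·(-10) + 1·(-6) = 20 - 6 = 14

14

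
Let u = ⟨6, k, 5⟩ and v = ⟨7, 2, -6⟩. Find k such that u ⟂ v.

-6

u · v = 6·7 + k·2 + 5·(-6) = 12 + 2k
Set equal to 0: 2k = -12, so k = -6.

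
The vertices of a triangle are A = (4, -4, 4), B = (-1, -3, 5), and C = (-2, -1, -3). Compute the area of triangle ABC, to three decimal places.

AB = (-5, 1, 1),  AC = (-6, 3, -7)
i: 1·(-7) - 1·3 = -7 - 3 = -10
j: 1·(-6) - (-5)·(-7) = -6 - 35 = -41
k: (-5)·3 - 1·(-6) = -15 - (-6) = -9
AB × AC = (-10, -41, -9)
|AB × AC| = √1862 ≈ 43.1509
area = ½ · 43.1509 ≈ 21.575

21.575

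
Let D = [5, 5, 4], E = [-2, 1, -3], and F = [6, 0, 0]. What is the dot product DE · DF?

DE = E − D = (-7, -4, -7)
DF = F − D = (1, -5, -4)
DE · DF = (-7)·1 + (-4)·(-5) + (-7)·(-4) = -7 + 20 + 28 = 41

41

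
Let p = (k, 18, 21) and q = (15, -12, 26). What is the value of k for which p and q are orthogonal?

p · q = k·15 + 18·(-12) + 21·26 = 330 + 15k
Set equal to 0: 15k = -330, so k = -22.

-22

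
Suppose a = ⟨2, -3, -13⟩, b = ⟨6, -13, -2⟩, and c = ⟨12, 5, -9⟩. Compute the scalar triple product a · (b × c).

b × c:
i: (-13)·(-9) - (-2)·5 = 117 - (-10) = 127
j: (-2)·12 - 6·(-9) = -24 - (-54) = 30
k: 6·5 - (-13)·12 = 30 - (-156) = 186
b × c = (127, 30, 186)
a · (b × c) = 2·127 + (-3)·30 + (-13)·186 = 254 - 90 - 2418 = -2254

-2254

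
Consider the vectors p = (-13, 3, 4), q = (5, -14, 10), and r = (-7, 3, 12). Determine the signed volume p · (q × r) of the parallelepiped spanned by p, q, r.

q × r:
i: (-14)·12 - 10·3 = -168 - 30 = -198
j: 10·(-7) - 5·12 = -70 - 60 = -130
k: 5·3 - (-14)·(-7) = 15 - 98 = -83
q × r = (-198, -130, -83)
p · (q × r) = (-13)·(-198) + 3·(-130) + 4·(-83) = 2574 - 390 - 332 = 1852

1852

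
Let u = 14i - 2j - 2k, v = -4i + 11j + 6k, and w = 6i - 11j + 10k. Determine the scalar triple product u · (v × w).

2356

v × w:
i: 11·10 - 6·(-11) = 110 - (-66) = 176
j: 6·6 - (-4)·10 = 36 - (-40) = 76
k: (-4)·(-11) - 11·6 = 44 - 66 = -22
v × w = (176, 76, -22)
u · (v × w) = 14·176 + (-2)·76 + (-2)·(-22) = 2464 - 152 + 44 = 2356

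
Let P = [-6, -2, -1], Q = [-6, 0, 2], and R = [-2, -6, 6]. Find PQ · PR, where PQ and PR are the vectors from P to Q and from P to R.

PQ = Q − P = (0, 2, 3)
PR = R − P = (4, -4, 7)
PQ · PR = 0·4 + 2·(-4) + 3·7 = 0 - 8 + 21 = 13

13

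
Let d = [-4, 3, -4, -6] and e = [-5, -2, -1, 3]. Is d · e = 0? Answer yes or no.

yes

d · e = (-4)·(-5) + 3·(-2) + (-4)·(-1) + (-6)·3 = 20 - 6 + 4 - 18 = 0
Zero, so the vectors are orthogonal.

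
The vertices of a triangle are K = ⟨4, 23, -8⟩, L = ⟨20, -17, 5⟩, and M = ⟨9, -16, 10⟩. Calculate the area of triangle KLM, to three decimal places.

KL = (16, -40, 13),  KM = (5, -39, 18)
i: (-40)·18 - 13·(-39) = -720 - (-507) = -213
j: 13·5 - 16·18 = 65 - 288 = -223
k: 16·(-39) - (-40)·5 = -624 - (-200) = -424
KL × KM = (-213, -223, -424)
|KL × KM| = √274874 ≈ 524.2843
area = ½ · 524.2843 ≈ 262.142

262.142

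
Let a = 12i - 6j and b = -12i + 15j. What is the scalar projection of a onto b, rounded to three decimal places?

-12.182

a · b = 12·(-12) + (-6)·15 = -144 - 90 = -234
|b| = √(144 + 225) = √369 ≈ 19.2094
comp_b a = -234 / √369 ≈ -12.182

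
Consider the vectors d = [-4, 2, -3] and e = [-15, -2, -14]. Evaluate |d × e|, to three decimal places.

52.163

i: 2·(-14) - (-3)·(-2) = -28 - 6 = -34
j: (-3)·(-15) - (-4)·(-14) = 45 - 56 = -11
k: (-4)·(-2) - 2·(-15) = 8 - (-30) = 38
d × e = (-34, -11, 38)
|d × e| = √((-34)² + (-11)² + 38²) = √2721 ≈ 52.1632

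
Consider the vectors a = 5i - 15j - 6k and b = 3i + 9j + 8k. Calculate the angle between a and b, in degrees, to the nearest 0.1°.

a · b = 5·3 + (-15)·9 + (-6)·8 = 15 - 135 - 48 = -168
|a|² = 25 + 225 + 36 = 286,  |a| = √286 ≈ 16.911535
|b|² = 9 + 81 + 64 = 154,  |b| = √154 ≈ 12.409674
cos θ = -168 / (16.911535 · 12.409674) ≈ -0.80051
θ = arccos(-0.80051) ≈ 143.2°

143.2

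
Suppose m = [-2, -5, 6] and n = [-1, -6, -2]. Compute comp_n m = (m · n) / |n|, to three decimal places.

m · n = (-2)·(-1) + (-5)·(-6) + 6·(-2) = 2 + 30 - 12 = 20
|n| = √(1 + 36 + 4) = √41 ≈ 6.4031
comp_n m = 20 / √41 ≈ 3.123

3.123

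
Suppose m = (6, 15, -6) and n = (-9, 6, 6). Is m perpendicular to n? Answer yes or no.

m · n = 6·(-9) + 15·6 + (-6)·6 = -54 + 90 - 36 = 0
Zero, so the vectors are orthogonal.

yes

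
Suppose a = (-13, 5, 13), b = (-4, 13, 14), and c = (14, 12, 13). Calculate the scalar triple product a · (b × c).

-1763

b × c:
i: 13·13 - 14·12 = 169 - 168 = 1
j: 14·14 - (-4)·13 = 196 - (-52) = 248
k: (-4)·12 - 13·14 = -48 - 182 = -230
b × c = (1, 248, -230)
a · (b × c) = (-13)·1 + 5·248 + 13·(-230) = -13 + 1240 - 2990 = -1763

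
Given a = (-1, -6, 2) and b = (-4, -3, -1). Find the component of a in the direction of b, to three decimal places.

a · b = (-1)·(-4) + (-6)·(-3) + 2·(-1) = 4 + 18 - 2 = 20
|b| = √(16 + 9 + 1) = √26 ≈ 5.0990
comp_b a = 20 / √26 ≈ 3.922

3.922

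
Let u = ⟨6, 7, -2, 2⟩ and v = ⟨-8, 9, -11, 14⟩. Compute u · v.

65

u · v = 6·(-8) + 7·9 + (-2)·(-11) + 2·14 = -48 + 63 + 22 + 28 = 65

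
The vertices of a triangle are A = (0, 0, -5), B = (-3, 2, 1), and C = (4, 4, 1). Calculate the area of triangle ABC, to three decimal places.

24.021

AB = (-3, 2, 6),  AC = (4, 4, 6)
i: 2·6 - 6·4 = 12 - 24 = -12
j: 6·4 - (-3)·6 = 24 - (-18) = 42
k: (-3)·4 - 2·4 = -12 - 8 = -20
AB × AC = (-12, 42, -20)
|AB × AC| = √2308 ≈ 48.0416
area = ½ · 48.0416 ≈ 24.021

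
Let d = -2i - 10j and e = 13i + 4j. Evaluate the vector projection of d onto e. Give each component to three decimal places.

(-4.638, -1.427)

d · e = (-2)·13 + (-10)·4 = -26 - 40 = -66
|e|² = 169 + 16 = 185
proj_e d = (-66/185) · (13, 4) ≈ (-4.638, -1.427)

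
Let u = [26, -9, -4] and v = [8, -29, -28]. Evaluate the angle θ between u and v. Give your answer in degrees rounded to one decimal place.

59.4

u · v = 26·8 + (-9)·(-29) + (-4)·(-28) = 208 + 261 + 112 = 581
|u|² = 676 + 81 + 16 = 773,  |u| = √773 ≈ 27.802878
|v|² = 64 + 841 + 784 = 1689,  |v| = √1689 ≈ 41.097445
cos θ = 581 / (27.802878 · 41.097445) ≈ 0.50848
θ = arccos(0.50848) ≈ 59.4°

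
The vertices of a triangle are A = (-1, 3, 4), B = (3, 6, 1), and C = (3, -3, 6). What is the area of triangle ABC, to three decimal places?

21.448

AB = (4, 3, -3),  AC = (4, -6, 2)
i: 3·2 - (-3)·(-6) = 6 - 18 = -12
j: (-3)·4 - 4·2 = -12 - 8 = -20
k: 4·(-6) - 3·4 = -24 - 12 = -36
AB × AC = (-12, -20, -36)
|AB × AC| = √1840 ≈ 42.8952
area = ½ · 42.8952 ≈ 21.448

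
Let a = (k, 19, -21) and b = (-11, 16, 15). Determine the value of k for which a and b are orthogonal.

-1

a · b = k·(-11) + 19·16 + (-21)·15 = -11 - 11k
Set equal to 0: -11k = 11, so k = -1.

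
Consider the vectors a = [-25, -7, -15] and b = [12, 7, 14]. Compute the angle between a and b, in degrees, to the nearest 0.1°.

a · b = (-25)·12 + (-7)·7 + (-15)·14 = -300 - 49 - 210 = -559
|a|² = 625 + 49 + 225 = 899,  |a| = √899 ≈ 29.983329
|b|² = 144 + 49 + 196 = 389,  |b| = √389 ≈ 19.723083
cos θ = -559 / (29.983329 · 19.723083) ≈ -0.94527
θ = arccos(-0.94527) ≈ 161.0°

161.0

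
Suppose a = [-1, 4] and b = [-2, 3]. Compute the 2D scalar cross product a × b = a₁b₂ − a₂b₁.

5

(-1)·3 - 4·(-2) = -3 - (-8) = 5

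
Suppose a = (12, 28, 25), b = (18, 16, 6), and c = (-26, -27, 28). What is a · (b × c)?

-12910

b × c:
i: 16·28 - 6·(-27) = 448 - (-162) = 610
j: 6·(-26) - 18·28 = -156 - 504 = -660
k: 18·(-27) - 16·(-26) = -486 - (-416) = -70
b × c = (610, -660, -70)
a · (b × c) = 12·610 + 28·(-660) + 25·(-70) = 7320 - 18480 - 1750 = -12910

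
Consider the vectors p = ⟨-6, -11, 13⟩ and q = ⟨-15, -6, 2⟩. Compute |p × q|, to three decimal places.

i: (-11)·2 - 13·(-6) = -22 - (-78) = 56
j: 13·(-15) - (-6)·2 = -195 - (-12) = -183
k: (-6)·(-6) - (-11)·(-15) = 36 - 165 = -129
p × q = (56, -183, -129)
|p × q| = √(56² + (-183)² + (-129)²) = √53266 ≈ 230.7943

230.794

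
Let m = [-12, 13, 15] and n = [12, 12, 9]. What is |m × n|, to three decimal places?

i: 13·9 - 15·12 = 117 - 180 = -63
j: 15·12 - (-12)·9 = 180 - (-108) = 288
k: (-12)·12 - 13·12 = -144 - 156 = -300
m × n = (-63, 288, -300)
|m × n| = √((-63)² + 288² + (-300)²) = √176913 ≈ 420.6103

420.610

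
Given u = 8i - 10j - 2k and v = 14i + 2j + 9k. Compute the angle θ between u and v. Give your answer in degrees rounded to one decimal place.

u · v = 8·14 + (-10)·2 + (-2)·9 = 112 - 20 - 18 = 74
|u|² = 64 + 100 + 4 = 168,  |u| = √168 ≈ 12.961481
|v|² = 196 + 4 + 81 = 281,  |v| = √281 ≈ 16.763055
cos θ = 74 / (12.961481 · 16.763055) ≈ 0.34058
θ = arccos(0.34058) ≈ 70.1°

70.1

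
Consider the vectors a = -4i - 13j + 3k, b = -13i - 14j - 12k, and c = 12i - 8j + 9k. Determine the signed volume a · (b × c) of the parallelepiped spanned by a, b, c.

2055

b × c:
i: (-14)·9 - (-12)·(-8) = -126 - 96 = -222
j: (-12)·12 - (-13)·9 = -144 - (-117) = -27
k: (-13)·(-8) - (-14)·12 = 104 - (-168) = 272
b × c = (-222, -27, 272)
a · (b × c) = (-4)·(-222) + (-13)·(-27) + 3·272 = 888 + 351 + 816 = 2055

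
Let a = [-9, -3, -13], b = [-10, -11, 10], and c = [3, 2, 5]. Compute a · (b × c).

266

b × c:
i: (-11)·5 - 10·2 = -55 - 20 = -75
j: 10·3 - (-10)·5 = 30 - (-50) = 80
k: (-10)·2 - (-11)·3 = -20 - (-33) = 13
b × c = (-75, 80, 13)
a · (b × c) = (-9)·(-75) + (-3)·80 + (-13)·13 = 675 - 240 - 169 = 266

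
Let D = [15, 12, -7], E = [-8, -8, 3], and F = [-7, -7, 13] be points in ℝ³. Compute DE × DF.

DE = (-23, -20, 10)
DF = (-22, -19, 20)
i: (-20)·20 - 10·(-19) = -400 - (-190) = -210
j: 10·(-22) - (-23)·20 = -220 - (-460) = 240
k: (-23)·(-19) - (-20)·(-22) = 437 - 440 = -3
DE × DF = (-210, 240, -3)

(-210, 240, -3)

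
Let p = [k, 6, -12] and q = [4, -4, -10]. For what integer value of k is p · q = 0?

-24

p · q = k·4 + 6·(-4) + (-12)·(-10) = 96 + 4k
Set equal to 0: 4k = -96, so k = -24.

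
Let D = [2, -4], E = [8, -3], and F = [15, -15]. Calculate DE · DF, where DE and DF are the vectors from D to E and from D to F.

67

DE = E − D = (6, 1)
DF = F − D = (13, -11)
DE · DF = 6·13 + 1·(-11) = 78 - 11 = 67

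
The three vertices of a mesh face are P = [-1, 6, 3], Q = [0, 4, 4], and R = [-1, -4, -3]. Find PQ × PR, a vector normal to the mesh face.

PQ = (1, -2, 1)
PR = (0, -10, -6)
i: (-2)·(-6) - 1·(-10) = 12 - (-10) = 22
j: 1·0 - 1·(-6) = 0 - (-6) = 6
k: 1·(-10) - (-2)·0 = -10 - 0 = -10
PQ × PR = (22, 6, -10)

(22, 6, -10)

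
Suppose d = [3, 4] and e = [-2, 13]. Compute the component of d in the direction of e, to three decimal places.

d · e = 3·(-2) + 4·13 = -6 + 52 = 46
|e| = √(4 + 169) = √173 ≈ 13.1529
comp_e d = 46 / √173 ≈ 3.497

3.497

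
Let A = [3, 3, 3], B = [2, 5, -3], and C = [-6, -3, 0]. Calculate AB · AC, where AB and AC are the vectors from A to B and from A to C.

AB = B − A = (-1, 2, -6)
AC = C − A = (-9, -6, -3)
AB · AC = (-1)·(-9) + 2·(-6) + (-6)·(-3) = 9 - 12 + 18 = 15

15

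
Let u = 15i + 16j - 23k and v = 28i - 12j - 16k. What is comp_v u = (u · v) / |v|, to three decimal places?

17.321

u · v = 15·28 + 16·(-12) + (-23)·(-16) = 420 - 192 + 368 = 596
|v| = √(784 + 144 + 256) = √1184 ≈ 34.4093
comp_v u = 596 / √1184 ≈ 17.321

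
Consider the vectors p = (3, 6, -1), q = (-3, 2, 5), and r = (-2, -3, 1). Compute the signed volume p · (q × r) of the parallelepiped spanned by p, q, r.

-4

q × r:
i: 2·1 - 5·(-3) = 2 - (-15) = 17
j: 5·(-2) - (-3)·1 = -10 - (-3) = -7
k: (-3)·(-3) - 2·(-2) = 9 - (-4) = 13
q × r = (17, -7, 13)
p · (q × r) = 3·17 + 6·(-7) + (-1)·13 = 51 - 42 - 13 = -4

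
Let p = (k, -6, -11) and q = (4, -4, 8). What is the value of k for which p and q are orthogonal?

p · q = k·4 + (-6)·(-4) + (-11)·8 = -64 + 4k
Set equal to 0: 4k = 64, so k = 16.

16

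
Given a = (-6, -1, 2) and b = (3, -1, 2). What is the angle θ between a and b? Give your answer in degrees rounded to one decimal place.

122.9

a · b = (-6)·3 + (-1)·(-1) + 2·2 = -18 + 1 + 4 = -13
|a|² = 36 + 1 + 4 = 41,  |a| = √41 ≈ 6.403124
|b|² = 9 + 1 + 4 = 14,  |b| = √14 ≈ 3.741657
cos θ = -13 / (6.403124 · 3.741657) ≈ -0.54261
θ = arccos(-0.54261) ≈ 122.9°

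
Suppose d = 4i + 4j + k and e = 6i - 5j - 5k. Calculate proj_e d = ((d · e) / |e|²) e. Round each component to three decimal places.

d · e = 4·6 + 4·(-5) + 1·(-5) = 24 - 20 - 5 = -1
|e|² = 36 + 25 + 25 = 86
proj_e d = (-1/86) · (6, -5, -5) ≈ (-0.070, 0.058, 0.058)

(-0.070, 0.058, 0.058)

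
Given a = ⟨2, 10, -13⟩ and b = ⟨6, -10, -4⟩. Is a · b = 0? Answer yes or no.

a · b = 2·6 + 10·(-10) + (-13)·(-4) = 12 - 100 + 52 = -36
Nonzero, so the vectors are not orthogonal.

no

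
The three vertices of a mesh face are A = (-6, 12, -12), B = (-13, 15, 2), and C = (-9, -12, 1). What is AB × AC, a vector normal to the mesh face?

AB = (-7, 3, 14)
AC = (-3, -24, 13)
i: 3·13 - 14·(-24) = 39 - (-336) = 375
j: 14·(-3) - (-7)·13 = -42 - (-91) = 49
k: (-7)·(-24) - 3·(-3) = 168 - (-9) = 177
AB × AC = (375, 49, 177)

(375, 49, 177)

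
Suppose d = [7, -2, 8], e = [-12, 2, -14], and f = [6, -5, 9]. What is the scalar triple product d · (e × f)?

-28

e × f:
i: 2·9 - (-14)·(-5) = 18 - 70 = -52
j: (-14)·6 - (-12)·9 = -84 - (-108) = 24
k: (-12)·(-5) - 2·6 = 60 - 12 = 48
e × f = (-52, 24, 48)
d · (e × f) = 7·(-52) + (-2)·24 + 8·48 = -364 - 48 + 384 = -28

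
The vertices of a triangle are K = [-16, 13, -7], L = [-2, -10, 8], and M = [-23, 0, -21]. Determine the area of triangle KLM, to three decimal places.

313.536

KL = (14, -23, 15),  KM = (-7, -13, -14)
i: (-23)·(-14) - 15·(-13) = 322 - (-195) = 517
j: 15·(-7) - 14·(-14) = -105 - (-196) = 91
k: 14·(-13) - (-23)·(-7) = -182 - 161 = -343
KL × KM = (517, 91, -343)
|KL × KM| = √393219 ≈ 627.0718
area = ½ · 627.0718 ≈ 313.536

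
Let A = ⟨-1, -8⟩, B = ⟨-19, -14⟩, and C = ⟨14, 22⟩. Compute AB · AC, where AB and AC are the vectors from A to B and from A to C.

-450

AB = B − A = (-18, -6)
AC = C − A = (15, 30)
AB · AC = (-18)·15 + (-6)·30 = -270 - 180 = -450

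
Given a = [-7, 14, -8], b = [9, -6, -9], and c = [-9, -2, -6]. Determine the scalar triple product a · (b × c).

b × c:
i: (-6)·(-6) - (-9)·(-2) = 36 - 18 = 18
j: (-9)·(-9) - 9·(-6) = 81 - (-54) = 135
k: 9·(-2) - (-6)·(-9) = -18 - 54 = -72
b × c = (18, 135, -72)
a · (b × c) = (-7)·18 + 14·135 + (-8)·(-72) = -126 + 1890 + 576 = 2340

2340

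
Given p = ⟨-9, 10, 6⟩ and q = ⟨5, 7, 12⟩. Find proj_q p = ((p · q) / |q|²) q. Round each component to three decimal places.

p · q = (-9)·5 + 10·7 + 6·12 = -45 + 70 + 72 = 97
|q|² = 25 + 49 + 144 = 218
proj_q p = (97/218) · (5, 7, 12) ≈ (2.225, 3.115, 5.339)

(2.225, 3.115, 5.339)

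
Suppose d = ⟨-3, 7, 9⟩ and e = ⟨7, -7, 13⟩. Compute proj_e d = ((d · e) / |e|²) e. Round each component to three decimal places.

(1.232, -1.232, 2.288)

d · e = (-3)·7 + 7·(-7) + 9·13 = -21 - 49 + 117 = 47
|e|² = 49 + 49 + 169 = 267
proj_e d = (47/267) · (7, -7, 13) ≈ (1.232, -1.232, 2.288)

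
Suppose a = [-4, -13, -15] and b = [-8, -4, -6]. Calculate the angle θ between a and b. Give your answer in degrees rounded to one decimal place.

37.1

a · b = (-4)·(-8) + (-13)·(-4) + (-15)·(-6) = 32 + 52 + 90 = 174
|a|² = 16 + 169 + 225 = 410,  |a| = √410 ≈ 20.248457
|b|² = 64 + 16 + 36 = 116,  |b| = √116 ≈ 10.770330
cos θ = 174 / (20.248457 · 10.770330) ≈ 0.79786
θ = arccos(0.79786) ≈ 37.1°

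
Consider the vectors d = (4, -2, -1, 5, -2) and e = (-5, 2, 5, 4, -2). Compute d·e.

d · e = 4·(-5) + (-2)·2 + (-1)·5 + 5·4 + (-2)·(-2) = -20 - 4 - 5 + 20 + 4 = -5

-5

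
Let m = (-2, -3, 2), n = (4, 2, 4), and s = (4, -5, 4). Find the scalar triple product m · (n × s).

-112

n × s:
i: 2·4 - 4·(-5) = 8 - (-20) = 28
j: 4·4 - 4·4 = 16 - 16 = 0
k: 4·(-5) - 2·4 = -20 - 8 = -28
n × s = (28, 0, -28)
m · (n × s) = (-2)·28 + (-3)·0 + 2·(-28) = -56 + 0 - 56 = -112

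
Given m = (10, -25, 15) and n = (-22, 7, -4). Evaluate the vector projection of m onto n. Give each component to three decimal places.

m · n = 10·(-22) + (-25)·7 + 15·(-4) = -220 - 175 - 60 = -455
|n|² = 484 + 49 + 16 = 549
proj_n m = (-455/549) · (-22, 7, -4) ≈ (18.233, -5.801, 3.315)

(18.233, -5.801, 3.315)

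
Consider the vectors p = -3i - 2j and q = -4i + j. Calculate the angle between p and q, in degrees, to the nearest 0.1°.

p · q = (-3)·(-4) + (-2)·1 = 12 - 2 = 10
|p|² = 9 + 4 = 13,  |p| = √13 ≈ 3.605551
|q|² = 16 + 1 = 17,  |q| = √17 ≈ 4.123106
cos θ = 10 / (3.605551 · 4.123106) ≈ 0.67267
θ = arccos(0.67267) ≈ 47.7°

47.7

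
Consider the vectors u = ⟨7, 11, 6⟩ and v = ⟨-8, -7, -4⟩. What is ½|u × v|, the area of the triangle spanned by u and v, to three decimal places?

i: 11·(-4) - 6·(-7) = -44 - (-42) = -2
j: 6·(-8) - 7·(-4) = -48 - (-28) = -20
k: 7·(-7) - 11·(-8) = -49 - (-88) = 39
u × v = (-2, -20, 39)
|u × v| = √((-2)² + (-20)² + 39²) = √1925 ≈ 43.8748
area = ½ · 43.8748 ≈ 21.937

21.937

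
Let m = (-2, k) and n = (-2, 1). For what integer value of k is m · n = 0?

-4

m · n = (-2)·(-2) + k·1 = 4 + 1k
Set equal to 0: 1k = -4, so k = -4.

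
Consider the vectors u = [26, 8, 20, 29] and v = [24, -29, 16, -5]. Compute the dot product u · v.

567

u · v = 26·24 + 8·(-29) + 20·16 + 29·(-5) = 624 - 232 + 320 - 145 = 567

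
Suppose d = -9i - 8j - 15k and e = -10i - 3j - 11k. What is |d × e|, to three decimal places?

85.200

i: (-8)·(-11) - (-15)·(-3) = 88 - 45 = 43
j: (-15)·(-10) - (-9)·(-11) = 150 - 99 = 51
k: (-9)·(-3) - (-8)·(-10) = 27 - 80 = -53
d × e = (43, 51, -53)
|d × e| = √(43² + 51² + (-53)²) = √7259 ≈ 85.1998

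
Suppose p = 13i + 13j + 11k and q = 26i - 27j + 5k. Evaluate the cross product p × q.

i: 13·5 - 11·(-27) = 65 - (-297) = 362
j: 11·26 - 13·5 = 286 - 65 = 221
k: 13·(-27) - 13·26 = -351 - 338 = -689
p × q = (362, 221, -689)

(362, 221, -689)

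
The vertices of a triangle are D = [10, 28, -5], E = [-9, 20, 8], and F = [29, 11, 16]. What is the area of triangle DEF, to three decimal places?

401.793

DE = (-19, -8, 13),  DF = (19, -17, 21)
i: (-8)·21 - 13·(-17) = -168 - (-221) = 53
j: 13·19 - (-19)·21 = 247 - (-399) = 646
k: (-19)·(-17) - (-8)·19 = 323 - (-152) = 475
DE × DF = (53, 646, 475)
|DE × DF| = √645750 ≈ 803.5857
area = ½ · 803.5857 ≈ 401.793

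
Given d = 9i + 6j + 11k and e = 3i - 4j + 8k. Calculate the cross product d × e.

i: 6·8 - 11·(-4) = 48 - (-44) = 92
j: 11·3 - 9·8 = 33 - 72 = -39
k: 9·(-4) - 6·3 = -36 - 18 = -54
d × e = (92, -39, -54)

(92, -39, -54)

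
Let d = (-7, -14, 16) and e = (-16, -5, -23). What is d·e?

-186

d · e = (-7)·(-16) + (-14)·(-5) + 16·(-23) = 112 + 70 - 368 = -186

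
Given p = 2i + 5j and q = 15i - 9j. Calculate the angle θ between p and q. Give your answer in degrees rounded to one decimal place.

p · q = 2·15 + 5·(-9) = 30 - 45 = -15
|p|² = 4 + 25 = 29,  |p| = √29 ≈ 5.385165
|q|² = 225 + 81 = 306,  |q| = √306 ≈ 17.492856
cos θ = -15 / (5.385165 · 17.492856) ≈ -0.15923
θ = arccos(-0.15923) ≈ 99.2°

99.2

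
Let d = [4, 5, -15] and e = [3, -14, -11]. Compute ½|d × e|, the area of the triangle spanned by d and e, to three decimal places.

i: 5·(-11) - (-15)·(-14) = -55 - 210 = -265
j: (-15)·3 - 4·(-11) = -45 - (-44) = -1
k: 4·(-14) - 5·3 = -56 - 15 = -71
d × e = (-265, -1, -71)
|d × e| = √((-265)² + (-1)² + (-71)²) = √75267 ≈ 274.3483
area = ½ · 274.3483 ≈ 137.174

137.174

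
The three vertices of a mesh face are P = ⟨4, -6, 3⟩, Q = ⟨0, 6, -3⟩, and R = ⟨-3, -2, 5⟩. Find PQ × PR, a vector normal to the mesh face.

(48, 50, 68)

PQ = (-4, 12, -6)
PR = (-7, 4, 2)
i: 12·2 - (-6)·4 = 24 - (-24) = 48
j: (-6)·(-7) - (-4)·2 = 42 - (-8) = 50
k: (-4)·4 - 12·(-7) = -16 - (-84) = 68
PQ × PR = (48, 50, 68)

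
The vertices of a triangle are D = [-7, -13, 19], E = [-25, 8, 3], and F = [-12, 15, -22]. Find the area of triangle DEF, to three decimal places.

436.673

DE = (-18, 21, -16),  DF = (-5, 28, -41)
i: 21·(-41) - (-16)·28 = -861 - (-448) = -413
j: (-16)·(-5) - (-18)·(-41) = 80 - 738 = -658
k: (-18)·28 - 21·(-5) = -504 - (-105) = -399
DE × DF = (-413, -658, -399)
|DE × DF| = √762734 ≈ 873.3464
area = ½ · 873.3464 ≈ 436.673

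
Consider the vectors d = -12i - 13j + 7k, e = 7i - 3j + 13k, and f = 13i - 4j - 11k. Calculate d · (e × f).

e × f:
i: (-3)·(-11) - 13·(-4) = 33 - (-52) = 85
j: 13·13 - 7·(-11) = 169 - (-77) = 246
k: 7·(-4) - (-3)·13 = -28 - (-39) = 11
e × f = (85, 246, 11)
d · (e × f) = (-12)·85 + (-13)·246 + 7·11 = -1020 - 3198 + 77 = -4141

-4141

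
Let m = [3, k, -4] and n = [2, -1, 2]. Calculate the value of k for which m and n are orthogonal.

-2

m · n = 3·2 + k·(-1) + (-4)·2 = -2 - 1k
Set equal to 0: -1k = 2, so k = -2.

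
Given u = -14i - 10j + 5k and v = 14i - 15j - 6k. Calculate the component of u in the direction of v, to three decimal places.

-3.555

u · v = (-14)·14 + (-10)·(-15) + 5·(-6) = -196 + 150 - 30 = -76
|v| = √(196 + 225 + 36) = √457 ≈ 21.3776
comp_v u = -76 / √457 ≈ -3.555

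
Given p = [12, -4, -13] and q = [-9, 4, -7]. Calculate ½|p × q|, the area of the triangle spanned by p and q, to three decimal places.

108.334

i: (-4)·(-7) - (-13)·4 = 28 - (-52) = 80
j: (-13)·(-9) - 12·(-7) = 117 - (-84) = 201
k: 12·4 - (-4)·(-9) = 48 - 36 = 12
p × q = (80, 201, 12)
|p × q| = √(80² + 201² + 12²) = √46945 ≈ 216.6679
area = ½ · 216.6679 ≈ 108.334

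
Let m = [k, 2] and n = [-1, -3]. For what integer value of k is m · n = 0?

-6

m · n = k·(-1) + 2·(-3) = -6 - 1k
Set equal to 0: -1k = 6, so k = -6.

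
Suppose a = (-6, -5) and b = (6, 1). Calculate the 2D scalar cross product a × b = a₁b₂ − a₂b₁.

24

(-6)·1 - (-5)·6 = -6 - (-30) = 24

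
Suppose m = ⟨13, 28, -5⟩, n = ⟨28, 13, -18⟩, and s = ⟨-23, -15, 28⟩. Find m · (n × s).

n × s:
i: 13·28 - (-18)·(-15) = 364 - 270 = 94
j: (-18)·(-23) - 28·28 = 414 - 784 = -370
k: 28·(-15) - 13·(-23) = -420 - (-299) = -121
n × s = (94, -370, -121)
m · (n × s) = 13·94 + 28·(-370) + (-5)·(-121) = 1222 - 10360 + 605 = -8533

-8533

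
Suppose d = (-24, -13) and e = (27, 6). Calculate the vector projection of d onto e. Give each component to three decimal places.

(-25.624, -5.694)

d · e = (-24)·27 + (-13)·6 = -648 - 78 = -726
|e|² = 729 + 36 = 765
proj_e d = (-726/765) · (27, 6) ≈ (-25.624, -5.694)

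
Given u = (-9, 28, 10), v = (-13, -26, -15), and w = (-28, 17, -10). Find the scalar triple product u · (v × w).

-6005

v × w:
i: (-26)·(-10) - (-15)·17 = 260 - (-255) = 515
j: (-15)·(-28) - (-13)·(-10) = 420 - 130 = 290
k: (-13)·17 - (-26)·(-28) = -221 - 728 = -949
v × w = (515, 290, -949)
u · (v × w) = (-9)·515 + 28·290 + 10·(-949) = -4635 + 8120 - 9490 = -6005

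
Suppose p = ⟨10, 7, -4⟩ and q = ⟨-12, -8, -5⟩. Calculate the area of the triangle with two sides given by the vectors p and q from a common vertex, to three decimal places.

59.391

i: 7·(-5) - (-4)·(-8) = -35 - 32 = -67
j: (-4)·(-12) - 10·(-5) = 48 - (-50) = 98
k: 10·(-8) - 7·(-12) = -80 - (-84) = 4
p × q = (-67, 98, 4)
|p × q| = √((-67)² + 98² + 4²) = √14109 ≈ 118.7813
area = ½ · 118.7813 ≈ 59.391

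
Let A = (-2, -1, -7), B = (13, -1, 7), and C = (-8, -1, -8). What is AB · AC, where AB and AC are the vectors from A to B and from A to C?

-104

AB = B − A = (15, 0, 14)
AC = C − A = (-6, 0, -1)
AB · AC = 15·(-6) + 0·0 + 14·(-1) = -90 + 0 - 14 = -104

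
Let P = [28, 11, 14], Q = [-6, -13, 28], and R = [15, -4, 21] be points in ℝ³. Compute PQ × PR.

(42, 56, 198)

PQ = (-34, -24, 14)
PR = (-13, -15, 7)
i: (-24)·7 - 14·(-15) = -168 - (-210) = 42
j: 14·(-13) - (-34)·7 = -182 - (-238) = 56
k: (-34)·(-15) - (-24)·(-13) = 510 - 312 = 198
PQ × PR = (42, 56, 198)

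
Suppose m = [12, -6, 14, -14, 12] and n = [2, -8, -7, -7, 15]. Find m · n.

m · n = 12·2 + (-6)·(-8) + 14·(-7) + (-14)·(-7) + 12·15 = 24 + 48 - 98 + 98 + 180 = 252

252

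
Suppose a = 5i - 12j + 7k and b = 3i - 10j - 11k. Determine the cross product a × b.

i: (-12)·(-11) - 7·(-10) = 132 - (-70) = 202
j: 7·3 - 5·(-11) = 21 - (-55) = 76
k: 5·(-10) - (-12)·3 = -50 - (-36) = -14
a × b = (202, 76, -14)

(202, 76, -14)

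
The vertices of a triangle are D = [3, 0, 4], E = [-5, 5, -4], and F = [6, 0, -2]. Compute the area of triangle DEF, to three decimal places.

DE = (-8, 5, -8),  DF = (3, 0, -6)
i: 5·(-6) - (-8)·0 = -30 - 0 = -30
j: (-8)·3 - (-8)·(-6) = -24 - 48 = -72
k: (-8)·0 - 5·3 = 0 - 15 = -15
DE × DF = (-30, -72, -15)
|DE × DF| = √6309 ≈ 79.4292
area = ½ · 79.4292 ≈ 39.715

39.715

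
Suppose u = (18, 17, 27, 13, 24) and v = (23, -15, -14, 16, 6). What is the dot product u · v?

133

u · v = 18·23 + 17·(-15) + 27·(-14) + 13·16 + 24·6 = 414 - 255 - 378 + 208 + 144 = 133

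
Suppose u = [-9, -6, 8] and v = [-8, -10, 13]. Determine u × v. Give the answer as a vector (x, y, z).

i: (-6)·13 - 8·(-10) = -78 - (-80) = 2
j: 8·(-8) - (-9)·13 = -64 - (-117) = 53
k: (-9)·(-10) - (-6)·(-8) = 90 - 48 = 42
u × v = (2, 53, 42)

(2, 53, 42)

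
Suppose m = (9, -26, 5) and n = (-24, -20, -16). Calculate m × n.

i: (-26)·(-16) - 5·(-20) = 416 - (-100) = 516
j: 5·(-24) - 9·(-16) = -120 - (-144) = 24
k: 9·(-20) - (-26)·(-24) = -180 - 624 = -804
m × n = (516, 24, -804)

(516, 24, -804)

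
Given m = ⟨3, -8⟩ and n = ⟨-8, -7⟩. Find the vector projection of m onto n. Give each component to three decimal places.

m · n = 3·(-8) + (-8)·(-7) = -24 + 56 = 32
|n|² = 64 + 49 = 113
proj_n m = (32/113) · (-8, -7) ≈ (-2.265, -1.982)

(-2.265, -1.982)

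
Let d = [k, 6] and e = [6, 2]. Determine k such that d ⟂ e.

d · e = k·6 + 6·2 = 12 + 6k
Set equal to 0: 6k = -12, so k = -2.

-2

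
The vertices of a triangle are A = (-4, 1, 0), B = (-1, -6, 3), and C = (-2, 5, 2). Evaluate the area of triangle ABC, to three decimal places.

AB = (3, -7, 3),  AC = (2, 4, 2)
i: (-7)·2 - 3·4 = -14 - 12 = -26
j: 3·2 - 3·2 = 6 - 6 = 0
k: 3·4 - (-7)·2 = 12 - (-14) = 26
AB × AC = (-26, 0, 26)
|AB × AC| = √1352 ≈ 36.7696
area = ½ · 36.7696 ≈ 18.385

18.385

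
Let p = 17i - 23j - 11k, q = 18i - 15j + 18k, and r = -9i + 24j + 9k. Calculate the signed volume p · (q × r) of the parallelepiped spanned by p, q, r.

-5454

q × r:
i: (-15)·9 - 18·24 = -135 - 432 = -567
j: 18·(-9) - 18·9 = -162 - 162 = -324
k: 18·24 - (-15)·(-9) = 432 - 135 = 297
q × r = (-567, -324, 297)
p · (q × r) = 17·(-567) + (-23)·(-324) + (-11)·297 = -9639 + 7452 - 3267 = -5454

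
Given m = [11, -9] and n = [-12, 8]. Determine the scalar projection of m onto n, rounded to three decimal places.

-14.145

m · n = 11·(-12) + (-9)·8 = -132 - 72 = -204
|n| = √(144 + 64) = √208 ≈ 14.4222
comp_n m = -204 / √208 ≈ -14.145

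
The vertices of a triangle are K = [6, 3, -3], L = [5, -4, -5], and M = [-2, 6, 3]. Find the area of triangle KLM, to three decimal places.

KL = (-1, -7, -2),  KM = (-8, 3, 6)
i: (-7)·6 - (-2)·3 = -42 - (-6) = -36
j: (-2)·(-8) - (-1)·6 = 16 - (-6) = 22
k: (-1)·3 - (-7)·(-8) = -3 - 56 = -59
KL × KM = (-36, 22, -59)
|KL × KM| = √5261 ≈ 72.5328
area = ½ · 72.5328 ≈ 36.266

36.266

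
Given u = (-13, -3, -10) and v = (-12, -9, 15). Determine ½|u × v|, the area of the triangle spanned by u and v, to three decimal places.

i: (-3)·15 - (-10)·(-9) = -45 - 90 = -135
j: (-10)·(-12) - (-13)·15 = 120 - (-195) = 315
k: (-13)·(-9) - (-3)·(-12) = 117 - 36 = 81
u × v = (-135, 315, 81)
|u × v| = √((-135)² + 315² + 81²) = √124011 ≈ 352.1520
area = ½ · 352.1520 ≈ 176.076

176.076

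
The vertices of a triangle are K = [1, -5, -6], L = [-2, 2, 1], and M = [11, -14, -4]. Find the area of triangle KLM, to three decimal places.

58.211

KL = (-3, 7, 7),  KM = (10, -9, 2)
i: 7·2 - 7·(-9) = 14 - (-63) = 77
j: 7·10 - (-3)·2 = 70 - (-6) = 76
k: (-3)·(-9) - 7·10 = 27 - 70 = -43
KL × KM = (77, 76, -43)
|KL × KM| = √13554 ≈ 116.4216
area = ½ · 116.4216 ≈ 58.211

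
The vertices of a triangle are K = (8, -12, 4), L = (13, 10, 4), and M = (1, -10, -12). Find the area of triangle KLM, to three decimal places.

198.242

KL = (5, 22, 0),  KM = (-7, 2, -16)
i: 22·(-16) - 0·2 = -352 - 0 = -352
j: 0·(-7) - 5·(-16) = 0 - (-80) = 80
k: 5·2 - 22·(-7) = 10 - (-154) = 164
KL × KM = (-352, 80, 164)
|KL × KM| = √157200 ≈ 396.4846
area = ½ · 396.4846 ≈ 198.242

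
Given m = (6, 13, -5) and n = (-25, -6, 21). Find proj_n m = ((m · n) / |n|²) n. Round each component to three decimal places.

m · n = 6·(-25) + 13·(-6) + (-5)·21 = -150 - 78 - 105 = -333
|n|² = 625 + 36 + 441 = 1102
proj_n m = (-333/1102) · (-25, -6, 21) ≈ (7.554, 1.813, -6.346)

(7.554, 1.813, -6.346)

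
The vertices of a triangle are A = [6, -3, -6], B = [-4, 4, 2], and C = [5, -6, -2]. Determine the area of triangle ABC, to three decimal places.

AB = (-10, 7, 8),  AC = (-1, -3, 4)
i: 7·4 - 8·(-3) = 28 - (-24) = 52
j: 8·(-1) - (-10)·4 = -8 - (-40) = 32
k: (-10)·(-3) - 7·(-1) = 30 - (-7) = 37
AB × AC = (52, 32, 37)
|AB × AC| = √5097 ≈ 71.3933
area = ½ · 71.3933 ≈ 35.697

35.697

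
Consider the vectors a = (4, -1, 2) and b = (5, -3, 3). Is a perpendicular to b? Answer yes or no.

no

a · b = 4·5 + (-1)·(-3) + 2·3 = 20 + 3 + 6 = 29
Nonzero, so the vectors are not orthogonal.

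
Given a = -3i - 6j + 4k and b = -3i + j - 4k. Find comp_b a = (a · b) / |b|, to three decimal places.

a · b = (-3)·(-3) + (-6)·1 + 4·(-4) = 9 - 6 - 16 = -13
|b| = √(9 + 1 + 16) = √26 ≈ 5.0990
comp_b a = -13 / √26 ≈ -2.550

-2.550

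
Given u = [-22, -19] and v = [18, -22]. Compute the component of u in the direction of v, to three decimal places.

0.774

u · v = (-22)·18 + (-19)·(-22) = -396 + 418 = 22
|v| = √(324 + 484) = √808 ≈ 28.4253
comp_v u = 22 / √808 ≈ 0.774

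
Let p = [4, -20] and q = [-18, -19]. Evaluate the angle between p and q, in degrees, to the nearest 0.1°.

54.8

p · q = 4·(-18) + (-20)·(-19) = -72 + 380 = 308
|p|² = 16 + 400 = 416,  |p| = √416 ≈ 20.396078
|q|² = 324 + 361 = 685,  |q| = √685 ≈ 26.172505
cos θ = 308 / (20.396078 · 26.172505) ≈ 0.57698
θ = arccos(0.57698) ≈ 54.8°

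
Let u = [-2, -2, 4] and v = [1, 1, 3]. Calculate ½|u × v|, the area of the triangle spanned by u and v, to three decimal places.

7.071

i: (-2)·3 - 4·1 = -6 - 4 = -10
j: 4·1 - (-2)·3 = 4 - (-6) = 10
k: (-2)·1 - (-2)·1 = -2 - (-2) = 0
u × v = (-10, 10, 0)
|u × v| = √((-10)² + 10² + 0²) = √200 ≈ 14.1421
area = ½ · 14.1421 ≈ 7.071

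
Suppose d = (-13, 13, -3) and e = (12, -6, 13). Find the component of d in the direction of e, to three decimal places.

d · e = (-13)·12 + 13·(-6) + (-3)·13 = -156 - 78 - 39 = -273
|e| = √(144 + 36 + 169) = √349 ≈ 18.6815
comp_e d = -273 / √349 ≈ -14.613

-14.613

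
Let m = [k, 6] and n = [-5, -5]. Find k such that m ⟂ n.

-6

m · n = k·(-5) + 6·(-5) = -30 - 5k
Set equal to 0: -5k = 30, so k = -6.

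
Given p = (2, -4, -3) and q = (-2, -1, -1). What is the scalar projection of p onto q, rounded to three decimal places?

p · q = 2·(-2) + (-4)·(-1) + (-3)·(-1) = -4 + 4 + 3 = 3
|q| = √(4 + 1 + 1) = √6 ≈ 2.4495
comp_q p = 3 / √6 ≈ 1.225

1.225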